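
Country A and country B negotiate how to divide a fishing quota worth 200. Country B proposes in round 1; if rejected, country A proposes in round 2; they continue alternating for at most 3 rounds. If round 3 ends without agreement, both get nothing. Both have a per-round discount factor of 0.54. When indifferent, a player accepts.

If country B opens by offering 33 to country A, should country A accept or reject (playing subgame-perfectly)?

Reject

Round 3 (country B proposes): country A will accept anything ≥ 0, so country B offers 0 and keeps 200.
Round 2 (country A proposes): country B can get 200 next round, worth 0.54 × 200 = 108 now, so country A offers 108, keeping 92.
So by rejecting in round 1, country A gets 92 next round, worth 0.54 × 92 = 49.68 now.
Offer 33 < 49.68, so country A rejects.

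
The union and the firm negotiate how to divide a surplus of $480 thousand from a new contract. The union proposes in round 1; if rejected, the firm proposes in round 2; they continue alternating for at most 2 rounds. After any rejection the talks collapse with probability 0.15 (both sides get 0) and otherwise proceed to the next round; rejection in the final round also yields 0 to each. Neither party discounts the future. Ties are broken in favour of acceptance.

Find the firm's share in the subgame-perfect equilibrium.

408

Round 2 (the firm proposes): rejection yields 0 for the union; the firm offers 0 and keeps 480.
Round 1 (the union proposes): rejecting gives the firm an expected 0.85 × 480 = 408. The union offers 408 and keeps 480 − 408 = 72.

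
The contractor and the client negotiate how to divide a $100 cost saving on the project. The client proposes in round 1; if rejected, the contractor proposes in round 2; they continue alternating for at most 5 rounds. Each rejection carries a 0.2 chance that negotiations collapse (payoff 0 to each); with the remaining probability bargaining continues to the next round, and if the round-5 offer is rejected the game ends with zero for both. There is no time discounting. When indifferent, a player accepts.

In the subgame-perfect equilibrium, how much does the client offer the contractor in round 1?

26.24

Round 5 (the client proposes): the contractor will accept anything ≥ 0, so the client offers 0 and keeps 100.
Round 4 (the contractor proposes): rejecting gives the client an expected 0.8 × 100 = 80. The contractor offers 80 and keeps 100 − 80 = 20.
Round 3 (the client proposes): rejecting gives the contractor an expected 0.8 × 20 = 16, so the client offers 16, keeping 84.
Round 2 (the contractor proposes): rejecting gives the client an expected 0.8 × 84 = 67.2; the contractor offers that and keeps 32.8.
Round 1 (the client proposes): rejecting gives the contractor an expected 0.8 × 32.8 = 26.24, so the client offers 26.24, keeping 73.76.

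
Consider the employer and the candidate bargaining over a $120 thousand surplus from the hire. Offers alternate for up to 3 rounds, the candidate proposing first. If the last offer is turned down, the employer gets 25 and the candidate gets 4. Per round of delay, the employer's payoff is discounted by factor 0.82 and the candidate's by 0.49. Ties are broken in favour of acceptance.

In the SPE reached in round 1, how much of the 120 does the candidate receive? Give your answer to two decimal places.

Round 3 (the candidate proposes): the employer gets 25 if talks fail, so the candidate offers 25 and keeps 95.
Round 2 (the employer proposes): the candidate can get 95 next round, worth 0.49 × 95 = 46.55 now. The employer offers 46.55 and keeps 120 − 46.55 = 73.45.
Round 1 (the candidate proposes): the employer can get 73.45 next round, worth 0.82 × 73.45 = 60.229 now. The candidate offers 60.229 and keeps 120 − 60.229 = 59.771.

59.77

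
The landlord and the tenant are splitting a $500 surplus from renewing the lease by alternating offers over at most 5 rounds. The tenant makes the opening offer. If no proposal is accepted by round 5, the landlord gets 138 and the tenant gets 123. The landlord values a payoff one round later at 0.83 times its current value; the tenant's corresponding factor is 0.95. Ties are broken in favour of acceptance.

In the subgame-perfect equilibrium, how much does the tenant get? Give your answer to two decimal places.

377.09

Round 5 (the tenant proposes): the landlord gets 138 if talks fail, so the tenant offers 138 and keeps 362.
Round 4 (the landlord proposes): the tenant can get 362 next round, worth 0.95 × 362 = 343.9 now; the landlord offers that and keeps 156.1.
Round 3 (the tenant proposes): the landlord can get 156.1 next round, worth 0.83 × 156.1 = 129.563 now; the tenant offers that and keeps 370.437.
Round 2 (the landlord proposes): the tenant can get 370.437 next round, worth 0.95 × 370.437 = 351.91515 now, so the landlord offers 351.91515, keeping 148.08485.
Round 1 (the tenant proposes): the landlord can get 148.08485 next round, worth 0.83 × 148.08485 = 122.9104255 now, so the tenant offers 122.9104255, keeping 377.0895745.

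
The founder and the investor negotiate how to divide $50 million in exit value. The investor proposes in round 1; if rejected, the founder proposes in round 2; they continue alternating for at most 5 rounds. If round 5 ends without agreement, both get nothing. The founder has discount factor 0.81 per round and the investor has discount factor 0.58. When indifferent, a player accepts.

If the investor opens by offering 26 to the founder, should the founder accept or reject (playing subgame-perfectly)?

Round 5 (the investor proposes): rejection yields 0 for the founder; the investor offers 0 and keeps 50.
Round 4 (the founder proposes): the investor can get 50 next round, worth 0.58 × 50 = 29 now. The founder offers 29 and keeps 50 − 29 = 21.
Round 3 (the investor proposes): the founder can get 21 next round, worth 0.81 × 21 = 17.01 now, so the investor offers 17.01, keeping 32.99.
Round 2 (the founder proposes): the investor can get 32.99 next round, worth 0.58 × 32.99 = 19.1342 now; the founder offers that and keeps 30.8658.
So by rejecting in round 1, the founder gets 30.8658 next round, worth 0.81 × 30.8658 = 25.001298 now.
Offer 26 ≥ 25.001298, so the founder accepts.

Accept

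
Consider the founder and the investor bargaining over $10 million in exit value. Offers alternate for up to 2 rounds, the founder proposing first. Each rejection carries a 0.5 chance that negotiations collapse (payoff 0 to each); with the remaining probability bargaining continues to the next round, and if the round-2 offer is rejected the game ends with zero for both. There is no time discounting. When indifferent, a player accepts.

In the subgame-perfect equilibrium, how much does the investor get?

By backward induction:
Round 2 (the investor proposes): the founder will accept anything ≥ 0, so the investor offers 0 and keeps 10.
Round 1 (the founder proposes): rejecting gives the investor an expected 0.5 × 10 = 5, so the founder offers 5, keeping 5.

5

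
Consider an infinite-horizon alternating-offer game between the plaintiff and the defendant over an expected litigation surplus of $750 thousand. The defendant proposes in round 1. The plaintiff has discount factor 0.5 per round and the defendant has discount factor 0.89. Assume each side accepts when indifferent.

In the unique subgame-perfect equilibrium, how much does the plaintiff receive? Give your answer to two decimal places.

Let x be the defendant's share when the defendant proposes and y be the plaintiff's share when the plaintiff proposes.
The plaintiff accepts iff offered ≥ 0.5·y, so x = 750 − 0.5y. Symmetrically y = 750 − 0.89x.
Substituting: x = 750 − 0.5(750 − 0.89x), giving x(1 − 0.89·0.5) = 750(1 − 0.5).
So x = 750 × 0.5 / 0.555 ≈ 675.6757, and the plaintiff receives 750 − x ≈ 74.3243.

74.32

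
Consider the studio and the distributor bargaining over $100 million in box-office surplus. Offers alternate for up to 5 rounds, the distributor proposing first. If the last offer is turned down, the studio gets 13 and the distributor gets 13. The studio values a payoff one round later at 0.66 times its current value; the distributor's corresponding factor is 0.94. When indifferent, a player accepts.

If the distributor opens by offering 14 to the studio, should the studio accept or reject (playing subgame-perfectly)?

Accept

Round 5 (the distributor proposes): the studio gets 13 if talks fail, so the distributor offers 13 and keeps 87.
Round 4 (the studio proposes): the distributor can get 87 next round, worth 0.94 × 87 = 81.78 now, so the studio offers 81.78, keeping 18.22.
Round 3 (the distributor proposes): the studio can get 18.22 next round, worth 0.66 × 18.22 = 12.0252 now, so the distributor offers 12.0252, keeping 87.9748.
Round 2 (the studio proposes): the distributor can get 87.9748 next round, worth 0.94 × 87.9748 = 82.696312 now, so the studio offers 82.696312, keeping 17.303688.
So by rejecting in round 1, the studio gets 17.303688 next round, worth 0.66 × 17.303688 = 11.42043408 now.
Offer 14 ≥ 11.42043408, so the studio accepts.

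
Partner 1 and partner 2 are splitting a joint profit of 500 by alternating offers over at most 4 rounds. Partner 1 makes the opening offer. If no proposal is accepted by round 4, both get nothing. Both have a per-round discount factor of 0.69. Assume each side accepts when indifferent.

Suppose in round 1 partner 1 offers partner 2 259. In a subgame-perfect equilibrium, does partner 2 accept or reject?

Work out partner 2's continuation value if the offer is rejected.
Round 4 (partner 2 proposes): rejection yields 0 for partner 1; partner 2 offers 0 and keeps 500.
Round 3 (partner 1 proposes): partner 2 can get 500 next round, worth 0.69 × 500 = 345 now, so partner 1 offers 345, keeping 155.
Round 2 (partner 2 proposes): partner 1 can get 155 next round, worth 0.69 × 155 = 106.95 now; partner 2 offers that and keeps 393.05.
So by rejecting in round 1, partner 2 gets 393.05 next round, worth 0.69 × 393.05 = 271.2045 now.
Offer 259 < 271.2045, so partner 2 rejects.

Reject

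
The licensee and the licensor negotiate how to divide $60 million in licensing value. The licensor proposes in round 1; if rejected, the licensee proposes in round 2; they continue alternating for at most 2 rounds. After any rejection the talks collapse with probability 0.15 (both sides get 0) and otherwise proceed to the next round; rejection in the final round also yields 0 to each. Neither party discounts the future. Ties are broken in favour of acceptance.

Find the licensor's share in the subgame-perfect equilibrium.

Round 2 (the licensee proposes): rejection yields 0 for the licensor; the licensee offers 0 and keeps 60.
Round 1 (the licensor proposes): rejecting gives the licensee an expected 0.85 × 60 = 51, so the licensor offers 51, keeping 9.

9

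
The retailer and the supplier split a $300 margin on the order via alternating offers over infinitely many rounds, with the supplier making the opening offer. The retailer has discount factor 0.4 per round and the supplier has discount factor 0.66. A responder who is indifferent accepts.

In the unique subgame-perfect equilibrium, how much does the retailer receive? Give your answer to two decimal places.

Let x be the supplier's share when the supplier proposes and y be the retailer's share when the retailer proposes.
The retailer accepts iff offered ≥ 0.4·y, so x = 300 − 0.4y. Symmetrically y = 300 − 0.66x.
Substituting: x = 300 − 0.4(300 − 0.66x), giving x(1 − 0.66·0.4) = 300(1 − 0.4).
So x = 300 × 0.6 / 0.736 ≈ 244.5652, and the retailer receives 300 − x ≈ 55.4348.

55.43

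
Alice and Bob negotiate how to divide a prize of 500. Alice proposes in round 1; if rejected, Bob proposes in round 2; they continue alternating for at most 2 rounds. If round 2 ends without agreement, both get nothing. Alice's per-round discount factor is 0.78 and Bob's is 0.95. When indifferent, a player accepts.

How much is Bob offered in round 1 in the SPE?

Round 2 (Bob proposes): Alice will accept anything ≥ 0, so Bob offers 0 and keeps 500.
Round 1 (Alice proposes): Bob can get 500 next round, worth 0.95 × 500 = 475 now, so Alice offers 475, keeping 25.

475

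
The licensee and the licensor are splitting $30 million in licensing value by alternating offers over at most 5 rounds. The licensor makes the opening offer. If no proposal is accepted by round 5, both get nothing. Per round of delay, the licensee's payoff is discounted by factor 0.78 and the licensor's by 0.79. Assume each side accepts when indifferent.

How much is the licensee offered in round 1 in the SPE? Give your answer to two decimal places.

7.94

Round 5 (the licensor proposes): the licensee will accept anything ≥ 0, so the licensor offers 0 and keeps 30.
Round 4 (the licensee proposes): the licensor can get 30 next round, worth 0.79 × 30 = 23.7 now. The licensee offers 23.7 and keeps 30 − 23.7 = 6.3.
Round 3 (the licensor proposes): the licensee can get 6.3 next round, worth 0.78 × 6.3 = 4.914 now. The licensor offers 4.914 and keeps 30 − 4.914 = 25.086.
Round 2 (the licensee proposes): the licensor can get 25.086 next round, worth 0.79 × 25.086 = 19.81794 now, so the licensee offers 19.81794, keeping 10.18206.
Round 1 (the licensor proposes): the licensee can get 10.18206 next round, worth 0.78 × 10.18206 = 7.9420068 now. The licensor offers 7.9420068 and keeps 30 − 7.9420068 = 22.0579932.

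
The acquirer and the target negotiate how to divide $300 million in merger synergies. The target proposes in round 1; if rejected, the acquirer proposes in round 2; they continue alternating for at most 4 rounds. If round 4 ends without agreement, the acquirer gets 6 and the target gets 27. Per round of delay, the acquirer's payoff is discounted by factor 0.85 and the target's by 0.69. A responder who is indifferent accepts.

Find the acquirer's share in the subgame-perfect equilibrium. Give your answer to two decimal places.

215.15

By backward induction:
Round 4 (the acquirer proposes): the target gets 27 if talks fail, so the acquirer offers 27 and keeps 273.
Round 3 (the target proposes): the acquirer can get 273 next round, worth 0.85 × 273 = 232.05 now, so the target offers 232.05, keeping 67.95.
Round 2 (the acquirer proposes): the target can get 67.95 next round, worth 0.69 × 67.95 = 46.8855 now; the acquirer offers that and keeps 253.1145.
Round 1 (the target proposes): the acquirer can get 253.1145 next round, worth 0.85 × 253.1145 = 215.147325 now, so the target offers 215.147325, keeping 84.852675.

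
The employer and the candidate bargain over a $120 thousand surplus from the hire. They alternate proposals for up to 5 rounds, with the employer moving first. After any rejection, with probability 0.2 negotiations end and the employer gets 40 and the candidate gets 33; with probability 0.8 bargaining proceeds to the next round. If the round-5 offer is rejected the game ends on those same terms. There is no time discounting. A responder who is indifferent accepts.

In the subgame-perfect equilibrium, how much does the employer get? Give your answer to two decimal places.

74.67

Round 5 (the employer proposes): the candidate gets 33 if talks fail, so the employer offers 33 and keeps 87.
Round 4 (the candidate proposes): rejecting gives the employer an expected 0.8 × 87 + 0.2 × 40 = 77.6. The candidate offers 77.6 and keeps 120 − 77.6 = 42.4.
Round 3 (the employer proposes): rejecting gives the candidate an expected 0.8 × 42.4 + 0.2 × 33 = 40.52; the employer offers that and keeps 79.48.
Round 2 (the candidate proposes): rejecting gives the employer an expected 0.8 × 79.48 + 0.2 × 40 = 71.584; the candidate offers that and keeps 48.416.
Round 1 (the employer proposes): rejecting gives the candidate an expected 0.8 × 48.416 + 0.2 × 33 = 45.3328, so the employer offers 45.3328, keeping 74.6672.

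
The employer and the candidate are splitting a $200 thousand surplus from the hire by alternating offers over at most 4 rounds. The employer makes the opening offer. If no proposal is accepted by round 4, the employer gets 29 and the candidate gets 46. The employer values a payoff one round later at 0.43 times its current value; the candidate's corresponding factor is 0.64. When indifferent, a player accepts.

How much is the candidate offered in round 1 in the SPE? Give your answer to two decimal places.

103.08

Round 4 (the candidate proposes): the employer gets 29 if talks fail, so the candidate offers 29 and keeps 171.
Round 3 (the employer proposes): the candidate can get 171 next round, worth 0.64 × 171 = 109.44 now; the employer offers that and keeps 90.56.
Round 2 (the candidate proposes): the employer can get 90.56 next round, worth 0.43 × 90.56 = 38.9408 now; the candidate offers that and keeps 161.0592.
Round 1 (the employer proposes): the candidate can get 161.0592 next round, worth 0.64 × 161.0592 = 103.077888 now; the employer offers that and keeps 96.922112.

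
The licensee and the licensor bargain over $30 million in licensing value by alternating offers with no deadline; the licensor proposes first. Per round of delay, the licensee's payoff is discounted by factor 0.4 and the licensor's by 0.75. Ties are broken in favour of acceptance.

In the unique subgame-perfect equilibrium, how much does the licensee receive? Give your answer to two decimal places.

4.29

When the licensor proposes, the licensee accepts any offer worth at least 0.4 times what the licensee would get by proposing next round; and vice versa.
This gives x = 30 − 0.4y and y = 30 − 0.75x, where x and y are each side's share when it proposes.
Hence (1 − 0.4·0.75)x = 30(1 − 0.4), i.e. 0.7·x = 18.
x ≈ 25.7143; the licensee's share is 30 − x ≈ 4.2857.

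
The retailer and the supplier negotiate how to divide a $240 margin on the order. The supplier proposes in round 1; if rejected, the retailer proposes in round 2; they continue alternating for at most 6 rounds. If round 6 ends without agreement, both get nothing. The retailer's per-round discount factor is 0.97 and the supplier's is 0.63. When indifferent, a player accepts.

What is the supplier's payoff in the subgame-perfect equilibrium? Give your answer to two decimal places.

Round 6 (the retailer proposes): rejection yields 0 for the supplier; the retailer offers 0 and keeps 240.
Round 5 (the supplier proposes): the retailer can get 240 next round, worth 0.97 × 240 = 232.8 now, so the supplier offers 232.8, keeping 7.2.
Round 4 (the retailer proposes): the supplier can get 7.2 next round, worth 0.63 × 7.2 = 4.536 now. The retailer offers 4.536 and keeps 240 − 4.536 = 235.464.
Round 3 (the supplier proposes): the retailer can get 235.464 next round, worth 0.97 × 235.464 = 228.40008 now; the supplier offers that and keeps 11.59992.
Round 2 (the retailer proposes): the supplier can get 11.59992 next round, worth 0.63 × 11.59992 = 7.3079496 now. The retailer offers 7.3079496 and keeps 240 − 7.3079496 = 232.6920504.
Round 1 (the supplier proposes): the retailer can get 232.6920504 next round, worth 0.97 × 232.6920504 = 225.711288888 now, so the supplier offers 225.711288888, keeping 14.288711112.

14.29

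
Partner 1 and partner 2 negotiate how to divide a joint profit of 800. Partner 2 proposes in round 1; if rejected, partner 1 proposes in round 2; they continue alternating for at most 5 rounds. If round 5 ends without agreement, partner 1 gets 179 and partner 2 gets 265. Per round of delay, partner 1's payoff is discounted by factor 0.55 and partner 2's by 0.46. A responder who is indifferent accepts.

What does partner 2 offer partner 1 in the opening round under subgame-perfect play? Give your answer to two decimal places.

Round 5 (partner 2 proposes): partner 1 gets 179 if talks fail, so partner 2 offers 179 and keeps 621.
Round 4 (partner 1 proposes): partner 2 can get 621 next round, worth 0.46 × 621 = 285.66 now; partner 1 offers that and keeps 514.34.
Round 3 (partner 2 proposes): partner 1 can get 514.34 next round, worth 0.55 × 514.34 = 282.887 now, so partner 2 offers 282.887, keeping 517.113.
Round 2 (partner 1 proposes): partner 2 can get 517.113 next round, worth 0.46 × 517.113 = 237.87198 now; partner 1 offers that and keeps 562.12802.
Round 1 (partner 2 proposes): partner 1 can get 562.12802 next round, worth 0.55 × 562.12802 = 309.170411 now; partner 2 offers that and keeps 490.829589.

309.17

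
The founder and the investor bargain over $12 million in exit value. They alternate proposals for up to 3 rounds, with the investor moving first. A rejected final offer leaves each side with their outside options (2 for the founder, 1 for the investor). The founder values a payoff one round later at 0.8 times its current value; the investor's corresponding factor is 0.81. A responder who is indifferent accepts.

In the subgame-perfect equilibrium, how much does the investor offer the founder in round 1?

3.12

Round 3 (the investor proposes): the founder gets 2 if talks fail, so the investor offers 2 and keeps 10.
Round 2 (the founder proposes): the investor can get 10 next round, worth 0.81 × 10 = 8.1 now, so the founder offers 8.1, keeping 3.9.
Round 1 (the investor proposes): the founder can get 3.9 next round, worth 0.8 × 3.9 = 3.12 now. The investor offers 3.12 and keeps 12 − 3.12 = 8.88.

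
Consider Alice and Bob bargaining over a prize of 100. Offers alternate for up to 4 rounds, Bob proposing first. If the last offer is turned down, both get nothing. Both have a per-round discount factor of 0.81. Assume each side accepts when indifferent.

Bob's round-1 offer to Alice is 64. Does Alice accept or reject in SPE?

Reject

Round 4 (Alice proposes): Bob will accept anything ≥ 0, so Alice offers 0 and keeps 100.
Round 3 (Bob proposes): Alice can get 100 next round, worth 0.81 × 100 = 81 now. Bob offers 81 and keeps 100 − 81 = 19.
Round 2 (Alice proposes): Bob can get 19 next round, worth 0.81 × 19 = 15.39 now, so Alice offers 15.39, keeping 84.61.
So by rejecting in round 1, Alice gets 84.61 next round, worth 0.81 × 84.61 = 68.5341 now.
Offer 64 < 68.5341, so Alice rejects.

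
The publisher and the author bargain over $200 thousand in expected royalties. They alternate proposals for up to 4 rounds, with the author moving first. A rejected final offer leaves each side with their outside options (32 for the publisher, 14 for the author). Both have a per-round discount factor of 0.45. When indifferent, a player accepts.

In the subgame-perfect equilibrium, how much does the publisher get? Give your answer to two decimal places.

Round 4 (the publisher proposes): the author gets 14 if talks fail, so the publisher offers 14 and keeps 186.
Round 3 (the author proposes): the publisher can get 186 next round, worth 0.45 × 186 = 83.7 now, so the author offers 83.7, keeping 116.3.
Round 2 (the publisher proposes): the author can get 116.3 next round, worth 0.45 × 116.3 = 52.335 now; the publisher offers that and keeps 147.665.
Round 1 (the author proposes): the publisher can get 147.665 next round, worth 0.45 × 147.665 = 66.44925 now; the author offers that and keeps 133.55075.

66.45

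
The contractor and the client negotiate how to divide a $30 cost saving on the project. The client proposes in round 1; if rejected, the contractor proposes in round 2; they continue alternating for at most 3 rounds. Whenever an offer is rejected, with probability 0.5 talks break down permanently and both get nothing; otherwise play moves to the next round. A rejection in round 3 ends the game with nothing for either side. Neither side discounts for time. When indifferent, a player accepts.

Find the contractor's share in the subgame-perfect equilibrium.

7.5

By backward induction:
Round 3 (the client proposes): the contractor will accept anything ≥ 0, so the client offers 0 and keeps 30.
Round 2 (the contractor proposes): rejecting gives the client an expected 0.5 × 30 = 15, so the contractor offers 15, keeping 15.
Round 1 (the client proposes): rejecting gives the contractor an expected 0.5 × 15 = 7.5; the client offers that and keeps 22.5.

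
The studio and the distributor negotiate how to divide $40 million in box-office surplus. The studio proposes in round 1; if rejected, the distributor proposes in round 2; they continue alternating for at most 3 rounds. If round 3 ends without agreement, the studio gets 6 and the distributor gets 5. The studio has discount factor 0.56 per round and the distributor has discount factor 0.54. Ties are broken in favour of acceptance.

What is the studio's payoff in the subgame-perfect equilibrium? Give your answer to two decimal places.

28.98

Round 3 (the studio proposes): the distributor gets 5 if talks fail, so the studio offers 5 and keeps 35.
Round 2 (the distributor proposes): the studio can get 35 next round, worth 0.56 × 35 = 19.6 now, so the distributor offers 19.6, keeping 20.4.
Round 1 (the studio proposes): the distributor can get 20.4 next round, worth 0.54 × 20.4 = 11.016 now. The studio offers 11.016 and keeps 40 − 11.016 = 28.984.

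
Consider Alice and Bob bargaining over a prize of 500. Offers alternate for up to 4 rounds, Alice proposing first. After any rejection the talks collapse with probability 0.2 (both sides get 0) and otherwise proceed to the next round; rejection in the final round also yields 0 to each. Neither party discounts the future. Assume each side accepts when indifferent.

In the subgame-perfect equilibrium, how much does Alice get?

164

Round 4 (Bob proposes): rejection yields 0 for Alice; Bob offers 0 and keeps 500.
Round 3 (Alice proposes): rejecting gives Bob an expected 0.8 × 500 = 400. Alice offers 400 and keeps 500 − 400 = 100.
Round 2 (Bob proposes): rejecting gives Alice an expected 0.8 × 100 = 80. Bob offers 80 and keeps 500 − 80 = 420.
Round 1 (Alice proposes): rejecting gives Bob an expected 0.8 × 420 = 336, so Alice offers 336, keeping 164.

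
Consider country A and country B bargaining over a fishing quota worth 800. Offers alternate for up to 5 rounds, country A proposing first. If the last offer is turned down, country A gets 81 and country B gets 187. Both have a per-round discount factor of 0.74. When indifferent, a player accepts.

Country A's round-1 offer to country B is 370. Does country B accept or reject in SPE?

Accept

Round 5 (country A proposes): country B gets 187 if talks fail, so country A offers 187 and keeps 613.
Round 4 (country B proposes): country A can get 613 next round, worth 0.74 × 613 = 453.62 now. Country B offers 453.62 and keeps 800 − 453.62 = 346.38.
Round 3 (country A proposes): country B can get 346.38 next round, worth 0.74 × 346.38 = 256.3212 now, so country A offers 256.3212, keeping 543.6788.
Round 2 (country B proposes): country A can get 543.6788 next round, worth 0.74 × 543.6788 = 402.322312 now; country B offers that and keeps 397.677688.
So by rejecting in round 1, country B gets 397.677688 next round, worth 0.74 × 397.677688 = 294.28148912 now.
Offer 370 ≥ 294.28148912, so country B accepts.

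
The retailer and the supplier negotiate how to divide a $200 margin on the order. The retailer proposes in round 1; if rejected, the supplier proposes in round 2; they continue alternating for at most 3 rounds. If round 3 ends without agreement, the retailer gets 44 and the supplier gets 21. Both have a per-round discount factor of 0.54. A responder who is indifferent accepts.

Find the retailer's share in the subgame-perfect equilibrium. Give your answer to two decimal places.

Round 3 (the retailer proposes): the supplier gets 21 if talks fail, so the retailer offers 21 and keeps 179.
Round 2 (the supplier proposes): the retailer can get 179 next round, worth 0.54 × 179 = 96.66 now, so the supplier offers 96.66, keeping 103.34.
Round 1 (the retailer proposes): the supplier can get 103.34 next round, worth 0.54 × 103.34 = 55.8036 now; the retailer offers that and keeps 144.1964.

144.20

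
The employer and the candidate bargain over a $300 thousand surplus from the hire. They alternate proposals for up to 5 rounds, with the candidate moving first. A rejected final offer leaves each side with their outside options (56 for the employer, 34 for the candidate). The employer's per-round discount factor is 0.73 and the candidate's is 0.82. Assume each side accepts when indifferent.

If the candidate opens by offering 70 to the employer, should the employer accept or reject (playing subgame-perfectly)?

Reject

Work out the employer's continuation value if the offer is rejected.
Round 5 (the candidate proposes): the employer gets 56 if talks fail, so the candidate offers 56 and keeps 244.
Round 4 (the employer proposes): the candidate can get 244 next round, worth 0.82 × 244 = 200.08 now. The employer offers 200.08 and keeps 300 − 200.08 = 99.92.
Round 3 (the candidate proposes): the employer can get 99.92 next round, worth 0.73 × 99.92 = 72.9416 now, so the candidate offers 72.9416, keeping 227.0584.
Round 2 (the employer proposes): the candidate can get 227.0584 next round, worth 0.82 × 227.0584 = 186.187888 now. The employer offers 186.187888 and keeps 300 − 186.187888 = 113.812112.
So by rejecting in round 1, the employer gets 113.812112 next round, worth 0.73 × 113.812112 = 83.08284176 now.
Offer 70 < 83.08284176, so the employer rejects.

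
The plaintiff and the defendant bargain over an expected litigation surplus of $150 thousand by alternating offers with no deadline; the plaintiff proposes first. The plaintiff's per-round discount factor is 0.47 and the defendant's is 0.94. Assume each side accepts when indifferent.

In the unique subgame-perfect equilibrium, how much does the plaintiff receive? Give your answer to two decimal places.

Let x be the plaintiff's share when the plaintiff proposes and y be the defendant's share when the defendant proposes.
The defendant accepts iff offered ≥ 0.94·y, so x = 150 − 0.94y. Symmetrically y = 150 − 0.47x.
Substituting: x = 150 − 0.94(150 − 0.47x), giving x(1 − 0.47·0.94) = 150(1 − 0.94).
So x = 150 × 0.06 / 0.5582 ≈ 16.1233, and the defendant receives 150 − x ≈ 133.8767.

16.12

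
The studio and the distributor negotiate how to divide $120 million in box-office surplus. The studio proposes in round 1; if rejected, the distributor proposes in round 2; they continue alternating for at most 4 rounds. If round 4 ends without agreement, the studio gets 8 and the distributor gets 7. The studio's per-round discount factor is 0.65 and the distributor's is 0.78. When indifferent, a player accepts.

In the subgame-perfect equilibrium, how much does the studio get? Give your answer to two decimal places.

Round 4 (the distributor proposes): the studio gets 8 if talks fail, so the distributor offers 8 and keeps 112.
Round 3 (the studio proposes): the distributor can get 112 next round, worth 0.78 × 112 = 87.36 now. The studio offers 87.36 and keeps 120 − 87.36 = 32.64.
Round 2 (the distributor proposes): the studio can get 32.64 next round, worth 0.65 × 32.64 = 21.216 now; the distributor offers that and keeps 98.784.
Round 1 (the studio proposes): the distributor can get 98.784 next round, worth 0.78 × 98.784 = 77.05152 now. The studio offers 77.05152 and keeps 120 − 77.05152 = 42.94848.

42.95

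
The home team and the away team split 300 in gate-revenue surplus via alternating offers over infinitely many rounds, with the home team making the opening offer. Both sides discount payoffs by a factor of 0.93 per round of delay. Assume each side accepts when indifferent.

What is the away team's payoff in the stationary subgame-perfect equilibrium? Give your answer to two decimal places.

144.56

When the home team proposes, the away team accepts any offer worth at least 0.93 times what the away team would get by proposing next round; and vice versa.
This gives x = 300 − 0.93y and y = 300 − 0.93x, where x and y are each side's share when it proposes.
Hence (1 − 0.93·0.93)x = 300(1 − 0.93), i.e. 0.1351·x = 21.
x ≈ 155.4404; the away team's share is 300 − x ≈ 144.5596.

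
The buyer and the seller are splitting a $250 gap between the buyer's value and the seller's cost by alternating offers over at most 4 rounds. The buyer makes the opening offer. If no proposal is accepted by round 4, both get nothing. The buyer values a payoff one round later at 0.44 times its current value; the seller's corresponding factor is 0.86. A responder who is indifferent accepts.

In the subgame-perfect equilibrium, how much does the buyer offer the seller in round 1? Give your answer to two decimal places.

Solve by backward induction from round 4.
Round 4 (the seller proposes): the buyer will accept anything ≥ 0, so the seller offers 0 and keeps 250.
Round 3 (the buyer proposes): the seller can get 250 next round, worth 0.86 × 250 = 215 now, so the buyer offers 215, keeping 35.
Round 2 (the seller proposes): the buyer can get 35 next round, worth 0.44 × 35 = 15.4 now; the seller offers that and keeps 234.6.
Round 1 (the buyer proposes): the seller can get 234.6 next round, worth 0.86 × 234.6 = 201.756 now, so the buyer offers 201.756, keeping 48.244.

201.76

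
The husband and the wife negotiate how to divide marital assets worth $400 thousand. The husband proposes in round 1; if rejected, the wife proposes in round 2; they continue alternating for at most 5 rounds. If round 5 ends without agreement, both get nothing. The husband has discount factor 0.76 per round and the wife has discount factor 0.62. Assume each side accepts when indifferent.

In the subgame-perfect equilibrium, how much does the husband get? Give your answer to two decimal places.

312.43

Round 5 (the husband proposes): rejection yields 0 for the wife; the husband offers 0 and keeps 400.
Round 4 (the wife proposes): the husband can get 400 next round, worth 0.76 × 400 = 304 now; the wife offers that and keeps 96.
Round 3 (the husband proposes): the wife can get 96 next round, worth 0.62 × 96 = 59.52 now; the husband offers that and keeps 340.48.
Round 2 (the wife proposes): the husband can get 340.48 next round, worth 0.76 × 340.48 = 258.7648 now. The wife offers 258.7648 and keeps 400 − 258.7648 = 141.2352.
Round 1 (the husband proposes): the wife can get 141.2352 next round, worth 0.62 × 141.2352 = 87.565824 now; the husband offers that and keeps 312.434176.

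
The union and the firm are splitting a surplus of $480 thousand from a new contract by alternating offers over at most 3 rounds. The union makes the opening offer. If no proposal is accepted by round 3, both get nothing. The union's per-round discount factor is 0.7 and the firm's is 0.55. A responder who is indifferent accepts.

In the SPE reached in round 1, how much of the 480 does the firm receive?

79.2

Round 3 (the union proposes): rejection yields 0 for the firm; the union offers 0 and keeps 480.
Round 2 (the firm proposes): the union can get 480 next round, worth 0.7 × 480 = 336 now, so the firm offers 336, keeping 144.
Round 1 (the union proposes): the firm can get 144 next round, worth 0.55 × 144 = 79.2 now. The union offers 79.2 and keeps 480 − 79.2 = 400.8.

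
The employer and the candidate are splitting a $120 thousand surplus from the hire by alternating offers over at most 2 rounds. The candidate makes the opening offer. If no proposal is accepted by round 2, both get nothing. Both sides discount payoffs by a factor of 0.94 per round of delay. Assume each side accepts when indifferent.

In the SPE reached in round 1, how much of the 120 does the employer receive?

112.8

Round 2 (the employer proposes): the candidate will accept anything ≥ 0, so the employer offers 0 and keeps 120.
Round 1 (the candidate proposes): the employer can get 120 next round, worth 0.94 × 120 = 112.8 now; the candidate offers that and keeps 7.2.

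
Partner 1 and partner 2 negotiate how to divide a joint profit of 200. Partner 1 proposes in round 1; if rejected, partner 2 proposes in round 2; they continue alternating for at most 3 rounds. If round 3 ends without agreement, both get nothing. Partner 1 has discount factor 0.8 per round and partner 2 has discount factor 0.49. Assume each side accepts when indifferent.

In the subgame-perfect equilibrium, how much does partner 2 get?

19.6

Solve by backward induction from round 3.
Round 3 (partner 1 proposes): rejection yields 0 for partner 2; partner 1 offers 0 and keeps 200.
Round 2 (partner 2 proposes): partner 1 can get 200 next round, worth 0.8 × 200 = 160 now. Partner 2 offers 160 and keeps 200 − 160 = 40.
Round 1 (partner 1 proposes): partner 2 can get 40 next round, worth 0.49 × 40 = 19.6 now; partner 1 offers that and keeps 180.4.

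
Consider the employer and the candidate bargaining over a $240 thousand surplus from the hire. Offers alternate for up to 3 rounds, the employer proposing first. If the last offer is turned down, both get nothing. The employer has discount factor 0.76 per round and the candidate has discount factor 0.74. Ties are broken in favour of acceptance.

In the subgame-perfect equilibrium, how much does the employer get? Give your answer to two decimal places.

197.38

Round 3 (the employer proposes): the candidate will accept anything ≥ 0, so the employer offers 0 and keeps 240.
Round 2 (the candidate proposes): the employer can get 240 next round, worth 0.76 × 240 = 182.4 now. The candidate offers 182.4 and keeps 240 − 182.4 = 57.6.
Round 1 (the employer proposes): the candidate can get 57.6 next round, worth 0.74 × 57.6 = 42.624 now; the employer offers that and keeps 197.376.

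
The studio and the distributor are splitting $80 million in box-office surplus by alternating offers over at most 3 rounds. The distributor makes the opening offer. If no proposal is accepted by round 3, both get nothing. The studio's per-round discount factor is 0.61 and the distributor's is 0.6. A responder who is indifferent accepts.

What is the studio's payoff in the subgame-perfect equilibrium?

19.52

Work backward from the last round.
Round 3 (the distributor proposes): the studio will accept anything ≥ 0, so the distributor offers 0 and keeps 80.
Round 2 (the studio proposes): the distributor can get 80 next round, worth 0.6 × 80 = 48 now. The studio offers 48 and keeps 80 − 48 = 32.
Round 1 (the distributor proposes): the studio can get 32 next round, worth 0.61 × 32 = 19.52 now, so the distributor offers 19.52, keeping 60.48.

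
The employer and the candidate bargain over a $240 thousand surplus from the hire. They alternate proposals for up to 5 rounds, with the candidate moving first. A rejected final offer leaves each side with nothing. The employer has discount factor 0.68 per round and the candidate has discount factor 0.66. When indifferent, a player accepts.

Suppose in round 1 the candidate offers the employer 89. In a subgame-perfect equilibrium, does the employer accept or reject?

Accept

Round 5 (the candidate proposes): the employer will accept anything ≥ 0, so the candidate offers 0 and keeps 240.
Round 4 (the employer proposes): the candidate can get 240 next round, worth 0.66 × 240 = 158.4 now; the employer offers that and keeps 81.6.
Round 3 (the candidate proposes): the employer can get 81.6 next round, worth 0.68 × 81.6 = 55.488 now. The candidate offers 55.488 and keeps 240 − 55.488 = 184.512.
Round 2 (the employer proposes): the candidate can get 184.512 next round, worth 0.66 × 184.512 = 121.77792 now. The employer offers 121.77792 and keeps 240 − 121.77792 = 118.22208.
So by rejecting in round 1, the employer gets 118.22208 next round, worth 0.68 × 118.22208 = 80.3910144 now.
Offer 89 ≥ 80.3910144, so the employer accepts.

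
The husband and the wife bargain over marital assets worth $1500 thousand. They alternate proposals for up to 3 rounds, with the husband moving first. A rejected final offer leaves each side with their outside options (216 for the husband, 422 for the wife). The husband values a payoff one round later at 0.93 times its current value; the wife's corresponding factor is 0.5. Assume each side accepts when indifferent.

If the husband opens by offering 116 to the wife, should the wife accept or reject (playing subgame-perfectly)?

Reject

Round 3 (the husband proposes): the wife gets 422 if talks fail, so the husband offers 422 and keeps 1078.
Round 2 (the wife proposes): the husband can get 1078 next round, worth 0.93 × 1078 = 1002.54 now. The wife offers 1002.54 and keeps 1500 − 1002.54 = 497.46.
So by rejecting in round 1, the wife gets 497.46 next round, worth 0.5 × 497.46 = 248.73 now.
Offer 116 < 248.73, so the wife rejects.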